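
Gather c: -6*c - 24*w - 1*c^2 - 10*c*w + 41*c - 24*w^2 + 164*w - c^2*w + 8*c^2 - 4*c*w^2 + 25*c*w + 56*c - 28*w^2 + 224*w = c^2*(7 - w) + c*(-4*w^2 + 15*w + 91) - 52*w^2 + 364*w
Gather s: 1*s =s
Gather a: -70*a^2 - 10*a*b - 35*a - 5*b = -70*a^2 + a*(-10*b - 35) - 5*b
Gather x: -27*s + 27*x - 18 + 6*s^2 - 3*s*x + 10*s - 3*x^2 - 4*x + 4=6*s^2 - 17*s - 3*x^2 + x*(23 - 3*s) - 14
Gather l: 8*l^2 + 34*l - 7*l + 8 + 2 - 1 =8*l^2 + 27*l + 9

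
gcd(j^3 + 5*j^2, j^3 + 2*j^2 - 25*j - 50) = j + 5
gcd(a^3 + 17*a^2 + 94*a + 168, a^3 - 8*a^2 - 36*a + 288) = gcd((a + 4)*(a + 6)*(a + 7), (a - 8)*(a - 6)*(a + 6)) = a + 6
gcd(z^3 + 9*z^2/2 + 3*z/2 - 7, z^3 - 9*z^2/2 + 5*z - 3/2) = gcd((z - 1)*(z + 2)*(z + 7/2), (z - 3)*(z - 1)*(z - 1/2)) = z - 1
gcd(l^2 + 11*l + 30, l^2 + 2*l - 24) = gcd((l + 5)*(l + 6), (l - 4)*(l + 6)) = l + 6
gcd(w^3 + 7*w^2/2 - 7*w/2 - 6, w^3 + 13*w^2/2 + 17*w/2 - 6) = w + 4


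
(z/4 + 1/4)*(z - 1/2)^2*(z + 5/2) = z^4/4 + 5*z^3/8 - 3*z^2/16 - 13*z/32 + 5/32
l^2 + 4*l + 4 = (l + 2)^2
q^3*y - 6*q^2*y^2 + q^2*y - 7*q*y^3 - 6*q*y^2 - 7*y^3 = (q - 7*y)*(q + y)*(q*y + y)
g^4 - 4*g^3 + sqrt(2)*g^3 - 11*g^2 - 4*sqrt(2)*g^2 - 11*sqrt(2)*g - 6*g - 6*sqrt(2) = (g - 6)*(g + 1)^2*(g + sqrt(2))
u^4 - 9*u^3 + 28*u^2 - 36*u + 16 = (u - 4)*(u - 2)^2*(u - 1)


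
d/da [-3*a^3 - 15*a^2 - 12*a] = -9*a^2 - 30*a - 12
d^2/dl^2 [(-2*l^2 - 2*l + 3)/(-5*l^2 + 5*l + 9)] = 2*(100*l^3 + 45*l^2 + 495*l - 138)/(125*l^6 - 375*l^5 - 300*l^4 + 1225*l^3 + 540*l^2 - 1215*l - 729)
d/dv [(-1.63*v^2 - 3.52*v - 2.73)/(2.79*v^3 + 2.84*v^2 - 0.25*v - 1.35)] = (4.5477*v^4 + 19.6416*v^3 + 33.2544*v^2 + 19.9074*v + 4.0695)/(7.7841*v^6 + 15.8472*v^5 + 6.6706*v^4 - 8.953*v^3 - 7.6055*v^2 + 0.675*v + 1.8225)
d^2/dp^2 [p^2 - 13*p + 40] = 2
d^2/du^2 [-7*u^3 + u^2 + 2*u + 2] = 2 - 42*u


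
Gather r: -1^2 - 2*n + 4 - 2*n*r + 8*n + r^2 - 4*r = 6*n + r^2 + r*(-2*n - 4) + 3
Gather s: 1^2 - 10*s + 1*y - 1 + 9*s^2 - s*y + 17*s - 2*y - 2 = 9*s^2 + s*(7 - y) - y - 2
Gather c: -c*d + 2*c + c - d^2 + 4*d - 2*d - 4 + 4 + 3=c*(3 - d) - d^2 + 2*d + 3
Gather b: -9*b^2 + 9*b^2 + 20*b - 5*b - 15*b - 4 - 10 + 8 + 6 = 0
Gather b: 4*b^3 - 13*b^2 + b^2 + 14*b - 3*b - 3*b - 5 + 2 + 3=4*b^3 - 12*b^2 + 8*b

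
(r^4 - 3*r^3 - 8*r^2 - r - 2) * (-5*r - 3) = -5*r^5 + 12*r^4 + 49*r^3 + 29*r^2 + 13*r + 6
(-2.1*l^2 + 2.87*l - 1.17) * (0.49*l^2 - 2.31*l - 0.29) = -1.029*l^4 + 6.2573*l^3 - 6.594*l^2 + 1.8704*l + 0.3393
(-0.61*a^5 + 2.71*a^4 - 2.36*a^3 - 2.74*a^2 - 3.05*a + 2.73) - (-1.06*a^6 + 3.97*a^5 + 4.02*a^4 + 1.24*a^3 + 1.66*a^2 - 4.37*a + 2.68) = 1.06*a^6 - 4.58*a^5 - 1.31*a^4 - 3.6*a^3 - 4.4*a^2 + 1.32*a + 0.0499999999999998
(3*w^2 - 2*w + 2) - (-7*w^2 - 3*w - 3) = 10*w^2 + w + 5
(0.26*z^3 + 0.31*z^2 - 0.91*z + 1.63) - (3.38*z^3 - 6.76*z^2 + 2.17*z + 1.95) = -3.12*z^3 + 7.07*z^2 - 3.08*z - 0.32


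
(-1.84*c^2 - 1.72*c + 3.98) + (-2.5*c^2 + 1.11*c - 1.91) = -4.34*c^2 - 0.61*c + 2.07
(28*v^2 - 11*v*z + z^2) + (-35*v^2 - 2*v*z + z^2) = -7*v^2 - 13*v*z + 2*z^2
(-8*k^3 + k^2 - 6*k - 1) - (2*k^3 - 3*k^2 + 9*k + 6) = -10*k^3 + 4*k^2 - 15*k - 7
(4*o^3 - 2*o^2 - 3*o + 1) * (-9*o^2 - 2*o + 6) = -36*o^5 + 10*o^4 + 55*o^3 - 15*o^2 - 20*o + 6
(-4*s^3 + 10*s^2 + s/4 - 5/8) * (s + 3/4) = -4*s^4 + 7*s^3 + 31*s^2/4 - 7*s/16 - 15/32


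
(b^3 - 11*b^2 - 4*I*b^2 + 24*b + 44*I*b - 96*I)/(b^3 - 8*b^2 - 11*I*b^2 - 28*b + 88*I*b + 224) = (b - 3)/(b - 7*I)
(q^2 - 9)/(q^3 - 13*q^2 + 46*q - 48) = (q + 3)/(q^2 - 10*q + 16)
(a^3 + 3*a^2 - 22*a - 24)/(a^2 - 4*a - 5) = (a^2 + 2*a - 24)/(a - 5)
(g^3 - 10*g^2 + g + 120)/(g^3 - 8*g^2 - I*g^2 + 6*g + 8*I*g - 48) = (g^2 - 2*g - 15)/(g^2 - I*g + 6)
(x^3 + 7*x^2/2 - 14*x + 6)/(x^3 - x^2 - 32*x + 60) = (x - 1/2)/(x - 5)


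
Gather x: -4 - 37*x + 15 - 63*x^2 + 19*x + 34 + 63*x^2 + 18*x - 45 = 0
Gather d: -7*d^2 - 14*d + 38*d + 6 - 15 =-7*d^2 + 24*d - 9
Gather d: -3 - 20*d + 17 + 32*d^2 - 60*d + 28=32*d^2 - 80*d + 42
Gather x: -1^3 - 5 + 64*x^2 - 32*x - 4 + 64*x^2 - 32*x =128*x^2 - 64*x - 10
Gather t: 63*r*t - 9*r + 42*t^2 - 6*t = -9*r + 42*t^2 + t*(63*r - 6)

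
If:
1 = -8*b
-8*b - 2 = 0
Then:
No Solution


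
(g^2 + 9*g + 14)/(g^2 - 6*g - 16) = (g + 7)/(g - 8)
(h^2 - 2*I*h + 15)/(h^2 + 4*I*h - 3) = (h - 5*I)/(h + I)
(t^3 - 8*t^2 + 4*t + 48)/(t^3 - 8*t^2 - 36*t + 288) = (t^2 - 2*t - 8)/(t^2 - 2*t - 48)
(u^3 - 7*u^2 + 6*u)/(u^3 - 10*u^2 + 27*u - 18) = u/(u - 3)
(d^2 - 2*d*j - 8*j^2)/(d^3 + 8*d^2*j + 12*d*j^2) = (d - 4*j)/(d*(d + 6*j))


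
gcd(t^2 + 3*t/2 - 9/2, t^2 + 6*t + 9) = t + 3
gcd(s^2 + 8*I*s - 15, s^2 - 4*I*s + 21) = s + 3*I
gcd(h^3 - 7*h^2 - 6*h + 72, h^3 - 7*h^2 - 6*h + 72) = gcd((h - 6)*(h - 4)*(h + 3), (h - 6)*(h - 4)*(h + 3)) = h^3 - 7*h^2 - 6*h + 72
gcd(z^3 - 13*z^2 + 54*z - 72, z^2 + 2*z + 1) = 1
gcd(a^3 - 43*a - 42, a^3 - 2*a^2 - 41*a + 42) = a^2 - a - 42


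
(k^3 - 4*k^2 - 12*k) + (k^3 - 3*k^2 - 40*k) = 2*k^3 - 7*k^2 - 52*k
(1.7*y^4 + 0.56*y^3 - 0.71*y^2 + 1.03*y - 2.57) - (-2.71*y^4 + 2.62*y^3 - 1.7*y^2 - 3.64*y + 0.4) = 4.41*y^4 - 2.06*y^3 + 0.99*y^2 + 4.67*y - 2.97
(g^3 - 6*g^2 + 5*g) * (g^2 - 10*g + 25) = g^5 - 16*g^4 + 90*g^3 - 200*g^2 + 125*g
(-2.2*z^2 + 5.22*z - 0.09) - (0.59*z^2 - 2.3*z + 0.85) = -2.79*z^2 + 7.52*z - 0.94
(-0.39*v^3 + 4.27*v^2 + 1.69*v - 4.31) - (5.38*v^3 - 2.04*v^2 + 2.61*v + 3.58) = -5.77*v^3 + 6.31*v^2 - 0.92*v - 7.89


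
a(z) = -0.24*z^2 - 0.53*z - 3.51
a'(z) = -0.48*z - 0.53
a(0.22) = -3.64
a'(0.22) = -0.64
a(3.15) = -7.56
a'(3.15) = -2.04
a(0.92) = -4.20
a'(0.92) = -0.97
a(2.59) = -6.49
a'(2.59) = -1.77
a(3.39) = -8.06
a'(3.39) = -2.16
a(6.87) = -18.48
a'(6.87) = -3.83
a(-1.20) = -3.22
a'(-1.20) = 0.05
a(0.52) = -3.85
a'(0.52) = -0.78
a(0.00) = -3.51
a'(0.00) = -0.53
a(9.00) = -27.72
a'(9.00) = -4.85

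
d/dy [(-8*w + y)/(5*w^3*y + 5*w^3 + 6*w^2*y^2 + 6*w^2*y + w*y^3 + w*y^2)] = (5*w^2*y + 5*w^2 + 6*w*y^2 + 6*w*y + y^3 + y^2 + (8*w - y)*(5*w^2 + 12*w*y + 6*w + 3*y^2 + 2*y))/(w*(5*w^2*y + 5*w^2 + 6*w*y^2 + 6*w*y + y^3 + y^2)^2)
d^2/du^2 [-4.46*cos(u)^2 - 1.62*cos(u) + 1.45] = 1.62*cos(u) + 8.92*cos(2*u)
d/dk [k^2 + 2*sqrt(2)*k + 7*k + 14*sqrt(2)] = 2*k + 2*sqrt(2) + 7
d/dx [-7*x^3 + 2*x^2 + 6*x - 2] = -21*x^2 + 4*x + 6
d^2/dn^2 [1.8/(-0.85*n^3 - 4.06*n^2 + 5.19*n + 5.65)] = ((9.18*n + 14.616)*(0.85*n^3 + 4.06*n^2 - 5.19*n - 5.65) - 1.8*(2.55*n^2 + 8.12*n - 5.19)*(5.1*n^2 + 16.24*n - 10.38))/(0.85*n^3 + 4.06*n^2 - 5.19*n - 5.65)^3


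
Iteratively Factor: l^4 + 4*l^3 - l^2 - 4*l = (l)*(l^3 + 4*l^2 - l - 4) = l*(l - 1)*(l^2 + 5*l + 4) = l*(l - 1)*(l + 4)*(l + 1)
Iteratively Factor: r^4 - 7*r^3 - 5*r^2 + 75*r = (r + 3)*(r^3 - 10*r^2 + 25*r) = (r - 5)*(r + 3)*(r^2 - 5*r) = r*(r - 5)*(r + 3)*(r - 5)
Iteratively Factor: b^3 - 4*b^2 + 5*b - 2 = (b - 1)*(b^2 - 3*b + 2) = (b - 1)^2*(b - 2)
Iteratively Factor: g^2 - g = (g)*(g - 1)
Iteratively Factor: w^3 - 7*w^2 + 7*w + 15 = (w - 5)*(w^2 - 2*w - 3) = (w - 5)*(w + 1)*(w - 3)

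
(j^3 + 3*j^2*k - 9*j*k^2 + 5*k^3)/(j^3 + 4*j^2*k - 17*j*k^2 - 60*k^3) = (j^2 - 2*j*k + k^2)/(j^2 - j*k - 12*k^2)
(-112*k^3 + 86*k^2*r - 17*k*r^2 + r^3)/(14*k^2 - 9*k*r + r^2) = -8*k + r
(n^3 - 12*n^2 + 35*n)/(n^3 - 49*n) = (n - 5)/(n + 7)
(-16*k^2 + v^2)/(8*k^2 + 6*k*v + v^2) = (-4*k + v)/(2*k + v)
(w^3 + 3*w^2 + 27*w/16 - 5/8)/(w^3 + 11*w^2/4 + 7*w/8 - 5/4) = (4*w - 1)/(2*(2*w - 1))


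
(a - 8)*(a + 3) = a^2 - 5*a - 24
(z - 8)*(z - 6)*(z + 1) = z^3 - 13*z^2 + 34*z + 48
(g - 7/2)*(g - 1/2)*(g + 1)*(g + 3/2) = g^4 - 3*g^3/2 - 27*g^2/4 - 13*g/8 + 21/8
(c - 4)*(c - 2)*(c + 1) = c^3 - 5*c^2 + 2*c + 8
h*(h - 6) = h^2 - 6*h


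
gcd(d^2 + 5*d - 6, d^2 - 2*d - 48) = d + 6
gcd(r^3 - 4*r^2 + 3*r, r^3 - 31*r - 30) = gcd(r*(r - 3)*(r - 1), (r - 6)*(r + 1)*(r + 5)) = 1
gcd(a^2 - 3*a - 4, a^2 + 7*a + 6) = a + 1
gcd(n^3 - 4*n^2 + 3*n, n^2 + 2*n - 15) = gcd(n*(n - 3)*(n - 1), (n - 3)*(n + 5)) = n - 3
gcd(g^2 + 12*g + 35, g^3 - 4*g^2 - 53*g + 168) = g + 7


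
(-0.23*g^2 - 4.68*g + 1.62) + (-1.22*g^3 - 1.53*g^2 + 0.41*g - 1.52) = -1.22*g^3 - 1.76*g^2 - 4.27*g + 0.1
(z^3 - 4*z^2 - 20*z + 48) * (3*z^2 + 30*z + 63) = 3*z^5 + 18*z^4 - 117*z^3 - 708*z^2 + 180*z + 3024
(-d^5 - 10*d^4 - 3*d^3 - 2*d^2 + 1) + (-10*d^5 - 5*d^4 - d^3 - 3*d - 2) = -11*d^5 - 15*d^4 - 4*d^3 - 2*d^2 - 3*d - 1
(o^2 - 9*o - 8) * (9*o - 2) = 9*o^3 - 83*o^2 - 54*o + 16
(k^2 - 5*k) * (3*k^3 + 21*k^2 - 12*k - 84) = 3*k^5 + 6*k^4 - 117*k^3 - 24*k^2 + 420*k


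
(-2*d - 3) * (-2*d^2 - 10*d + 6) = 4*d^3 + 26*d^2 + 18*d - 18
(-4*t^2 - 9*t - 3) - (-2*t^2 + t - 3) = -2*t^2 - 10*t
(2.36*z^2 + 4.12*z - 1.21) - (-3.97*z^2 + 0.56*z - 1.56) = 6.33*z^2 + 3.56*z + 0.35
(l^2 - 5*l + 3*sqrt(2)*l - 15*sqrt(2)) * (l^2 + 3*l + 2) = l^4 - 2*l^3 + 3*sqrt(2)*l^3 - 13*l^2 - 6*sqrt(2)*l^2 - 39*sqrt(2)*l - 10*l - 30*sqrt(2)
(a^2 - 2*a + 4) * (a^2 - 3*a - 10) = a^4 - 5*a^3 + 8*a - 40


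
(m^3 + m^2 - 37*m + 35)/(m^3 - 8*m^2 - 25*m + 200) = (m^2 + 6*m - 7)/(m^2 - 3*m - 40)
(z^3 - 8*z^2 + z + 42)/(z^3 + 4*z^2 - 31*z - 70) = (z^2 - 10*z + 21)/(z^2 + 2*z - 35)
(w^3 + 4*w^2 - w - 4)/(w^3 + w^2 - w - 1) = (w + 4)/(w + 1)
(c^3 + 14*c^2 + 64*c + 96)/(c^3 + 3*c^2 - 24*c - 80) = (c + 6)/(c - 5)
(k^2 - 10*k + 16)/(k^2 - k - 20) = (-k^2 + 10*k - 16)/(-k^2 + k + 20)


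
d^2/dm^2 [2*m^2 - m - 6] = 4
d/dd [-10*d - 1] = -10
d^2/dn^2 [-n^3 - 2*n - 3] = -6*n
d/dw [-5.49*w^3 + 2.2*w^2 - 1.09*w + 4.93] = -16.47*w^2 + 4.4*w - 1.09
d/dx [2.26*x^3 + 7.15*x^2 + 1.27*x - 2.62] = 6.78*x^2 + 14.3*x + 1.27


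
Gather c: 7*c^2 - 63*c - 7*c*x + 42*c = 7*c^2 + c*(-7*x - 21)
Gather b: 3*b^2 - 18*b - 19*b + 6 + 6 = 3*b^2 - 37*b + 12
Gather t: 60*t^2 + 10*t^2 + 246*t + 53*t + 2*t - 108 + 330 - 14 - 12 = 70*t^2 + 301*t + 196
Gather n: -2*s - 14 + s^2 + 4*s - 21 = s^2 + 2*s - 35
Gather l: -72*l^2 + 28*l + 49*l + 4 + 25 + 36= -72*l^2 + 77*l + 65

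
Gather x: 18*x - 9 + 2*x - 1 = 20*x - 10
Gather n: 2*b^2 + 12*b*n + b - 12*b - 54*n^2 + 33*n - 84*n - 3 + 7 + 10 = 2*b^2 - 11*b - 54*n^2 + n*(12*b - 51) + 14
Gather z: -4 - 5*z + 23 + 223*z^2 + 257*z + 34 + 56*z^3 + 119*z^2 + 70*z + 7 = 56*z^3 + 342*z^2 + 322*z + 60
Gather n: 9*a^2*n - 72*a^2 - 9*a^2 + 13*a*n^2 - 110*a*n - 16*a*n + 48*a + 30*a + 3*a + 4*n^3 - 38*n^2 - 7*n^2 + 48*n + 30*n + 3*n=-81*a^2 + 81*a + 4*n^3 + n^2*(13*a - 45) + n*(9*a^2 - 126*a + 81)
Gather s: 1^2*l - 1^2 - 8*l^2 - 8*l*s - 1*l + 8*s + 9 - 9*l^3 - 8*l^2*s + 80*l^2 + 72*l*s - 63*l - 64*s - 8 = -9*l^3 + 72*l^2 - 63*l + s*(-8*l^2 + 64*l - 56)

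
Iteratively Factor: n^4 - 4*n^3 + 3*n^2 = (n)*(n^3 - 4*n^2 + 3*n) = n^2*(n^2 - 4*n + 3) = n^2*(n - 3)*(n - 1)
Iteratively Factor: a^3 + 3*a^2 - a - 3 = (a + 1)*(a^2 + 2*a - 3) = (a - 1)*(a + 1)*(a + 3)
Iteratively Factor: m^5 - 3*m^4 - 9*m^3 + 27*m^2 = (m + 3)*(m^4 - 6*m^3 + 9*m^2) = m*(m + 3)*(m^3 - 6*m^2 + 9*m) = m*(m - 3)*(m + 3)*(m^2 - 3*m) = m^2*(m - 3)*(m + 3)*(m - 3)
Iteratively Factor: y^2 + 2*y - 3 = (y - 1)*(y + 3)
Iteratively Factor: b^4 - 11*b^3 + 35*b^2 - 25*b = (b)*(b^3 - 11*b^2 + 35*b - 25) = b*(b - 5)*(b^2 - 6*b + 5) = b*(b - 5)*(b - 1)*(b - 5)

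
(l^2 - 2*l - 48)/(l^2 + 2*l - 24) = (l - 8)/(l - 4)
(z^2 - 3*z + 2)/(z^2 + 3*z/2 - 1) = 2*(z^2 - 3*z + 2)/(2*z^2 + 3*z - 2)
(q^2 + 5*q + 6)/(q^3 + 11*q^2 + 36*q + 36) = 1/(q + 6)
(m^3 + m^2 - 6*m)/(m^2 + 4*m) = (m^2 + m - 6)/(m + 4)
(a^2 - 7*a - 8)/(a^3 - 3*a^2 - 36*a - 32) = 1/(a + 4)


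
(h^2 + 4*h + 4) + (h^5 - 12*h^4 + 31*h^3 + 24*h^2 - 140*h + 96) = h^5 - 12*h^4 + 31*h^3 + 25*h^2 - 136*h + 100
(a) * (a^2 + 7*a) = a^3 + 7*a^2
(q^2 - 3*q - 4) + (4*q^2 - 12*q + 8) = 5*q^2 - 15*q + 4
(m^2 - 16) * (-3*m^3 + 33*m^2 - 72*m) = -3*m^5 + 33*m^4 - 24*m^3 - 528*m^2 + 1152*m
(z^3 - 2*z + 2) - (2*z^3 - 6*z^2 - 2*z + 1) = -z^3 + 6*z^2 + 1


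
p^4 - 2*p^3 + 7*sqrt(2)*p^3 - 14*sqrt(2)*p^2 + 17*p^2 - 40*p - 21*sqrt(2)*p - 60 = (p - 3)*(p + 1)*(p + 2*sqrt(2))*(p + 5*sqrt(2))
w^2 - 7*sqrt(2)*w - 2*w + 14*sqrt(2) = (w - 2)*(w - 7*sqrt(2))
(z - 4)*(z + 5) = z^2 + z - 20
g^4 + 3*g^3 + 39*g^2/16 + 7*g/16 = g*(g + 1/4)*(g + 1)*(g + 7/4)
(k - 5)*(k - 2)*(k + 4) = k^3 - 3*k^2 - 18*k + 40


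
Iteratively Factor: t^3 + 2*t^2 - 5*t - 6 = (t + 3)*(t^2 - t - 2) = (t - 2)*(t + 3)*(t + 1)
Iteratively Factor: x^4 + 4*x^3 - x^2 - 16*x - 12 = (x + 3)*(x^3 + x^2 - 4*x - 4) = (x + 2)*(x + 3)*(x^2 - x - 2) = (x + 1)*(x + 2)*(x + 3)*(x - 2)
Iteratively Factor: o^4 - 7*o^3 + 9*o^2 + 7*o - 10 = (o - 1)*(o^3 - 6*o^2 + 3*o + 10) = (o - 2)*(o - 1)*(o^2 - 4*o - 5) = (o - 2)*(o - 1)*(o + 1)*(o - 5)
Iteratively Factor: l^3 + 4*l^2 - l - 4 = (l + 4)*(l^2 - 1) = (l + 1)*(l + 4)*(l - 1)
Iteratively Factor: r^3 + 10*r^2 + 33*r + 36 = (r + 3)*(r^2 + 7*r + 12) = (r + 3)*(r + 4)*(r + 3)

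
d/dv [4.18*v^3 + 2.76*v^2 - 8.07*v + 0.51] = 12.54*v^2 + 5.52*v - 8.07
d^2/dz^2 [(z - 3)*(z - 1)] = 2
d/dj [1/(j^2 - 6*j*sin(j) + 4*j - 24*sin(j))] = 2*(3*j*cos(j) - j + 3*sin(j) + 12*cos(j) - 2)/((j + 4)^2*(j - 6*sin(j))^2)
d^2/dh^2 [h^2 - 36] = 2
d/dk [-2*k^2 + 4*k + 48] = 4 - 4*k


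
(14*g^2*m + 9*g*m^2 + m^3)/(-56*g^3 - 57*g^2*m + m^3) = m*(-2*g - m)/(8*g^2 + 7*g*m - m^2)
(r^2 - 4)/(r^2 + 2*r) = (r - 2)/r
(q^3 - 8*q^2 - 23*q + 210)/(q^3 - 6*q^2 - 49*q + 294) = (q + 5)/(q + 7)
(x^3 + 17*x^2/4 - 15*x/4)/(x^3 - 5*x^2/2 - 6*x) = (-4*x^2 - 17*x + 15)/(2*(-2*x^2 + 5*x + 12))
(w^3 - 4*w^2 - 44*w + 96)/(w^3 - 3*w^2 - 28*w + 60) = (w^2 - 2*w - 48)/(w^2 - w - 30)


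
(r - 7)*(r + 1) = r^2 - 6*r - 7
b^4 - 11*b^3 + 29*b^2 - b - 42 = (b - 7)*(b - 3)*(b - 2)*(b + 1)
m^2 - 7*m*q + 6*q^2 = (m - 6*q)*(m - q)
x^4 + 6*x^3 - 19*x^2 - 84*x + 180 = (x - 3)*(x - 2)*(x + 5)*(x + 6)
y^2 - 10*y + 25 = (y - 5)^2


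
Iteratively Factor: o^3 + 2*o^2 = (o)*(o^2 + 2*o) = o*(o + 2)*(o)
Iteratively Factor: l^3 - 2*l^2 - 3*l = (l)*(l^2 - 2*l - 3) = l*(l + 1)*(l - 3)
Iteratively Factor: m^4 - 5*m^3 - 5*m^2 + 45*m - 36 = (m + 3)*(m^3 - 8*m^2 + 19*m - 12) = (m - 3)*(m + 3)*(m^2 - 5*m + 4) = (m - 4)*(m - 3)*(m + 3)*(m - 1)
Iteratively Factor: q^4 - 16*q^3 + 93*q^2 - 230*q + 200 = (q - 5)*(q^3 - 11*q^2 + 38*q - 40) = (q - 5)*(q - 2)*(q^2 - 9*q + 20) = (q - 5)^2*(q - 2)*(q - 4)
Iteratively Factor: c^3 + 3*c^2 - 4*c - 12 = (c + 3)*(c^2 - 4) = (c - 2)*(c + 3)*(c + 2)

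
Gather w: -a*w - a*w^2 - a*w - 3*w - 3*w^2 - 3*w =w^2*(-a - 3) + w*(-2*a - 6)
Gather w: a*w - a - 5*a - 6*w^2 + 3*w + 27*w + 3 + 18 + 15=-6*a - 6*w^2 + w*(a + 30) + 36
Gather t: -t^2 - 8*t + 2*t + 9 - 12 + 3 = -t^2 - 6*t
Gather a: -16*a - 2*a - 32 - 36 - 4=-18*a - 72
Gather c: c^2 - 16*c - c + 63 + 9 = c^2 - 17*c + 72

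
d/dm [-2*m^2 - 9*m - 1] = -4*m - 9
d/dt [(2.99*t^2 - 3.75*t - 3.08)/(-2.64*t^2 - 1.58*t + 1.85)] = (-14.6242*t^2 - 5.1994*t - 11.8039)/(6.9696*t^4 + 8.3424*t^3 - 7.2716*t^2 - 5.846*t + 3.4225)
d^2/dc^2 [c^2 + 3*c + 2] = 2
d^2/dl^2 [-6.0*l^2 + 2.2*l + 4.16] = -12.0000000000000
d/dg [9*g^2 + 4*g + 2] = 18*g + 4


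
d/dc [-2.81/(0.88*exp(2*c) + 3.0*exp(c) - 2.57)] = (4.9456*exp(c) + 8.43)*exp(c)/(0.88*exp(2*c) + 3.0*exp(c) - 2.57)^2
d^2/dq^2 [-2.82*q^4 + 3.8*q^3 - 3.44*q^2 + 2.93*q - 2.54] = -33.84*q^2 + 22.8*q - 6.88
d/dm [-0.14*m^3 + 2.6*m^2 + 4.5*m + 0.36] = -0.42*m^2 + 5.2*m + 4.5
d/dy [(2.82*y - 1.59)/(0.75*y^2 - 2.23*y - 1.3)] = (-2.115*y^2 + 2.385*y - 7.2117)/(0.5625*y^4 - 3.345*y^3 + 3.0229*y^2 + 5.798*y + 1.69)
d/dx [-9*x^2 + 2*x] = 2 - 18*x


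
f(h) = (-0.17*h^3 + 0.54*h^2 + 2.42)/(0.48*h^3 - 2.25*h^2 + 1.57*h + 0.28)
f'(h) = (-0.51*h^2 + 1.08*h)/(0.48*h^3 - 2.25*h^2 + 1.57*h + 0.28) + (-1.44*h^2 + 4.5*h - 1.57)*(-0.17*h^3 + 0.54*h^2 + 2.42)/(0.48*h^3 - 2.25*h^2 + 1.57*h + 0.28)^2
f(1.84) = -2.19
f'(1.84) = 2.57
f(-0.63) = -1.55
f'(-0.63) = -3.98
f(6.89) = -0.45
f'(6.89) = 0.01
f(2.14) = -1.65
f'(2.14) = 1.24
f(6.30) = -0.46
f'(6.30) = 0.01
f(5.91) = -0.46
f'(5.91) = 0.01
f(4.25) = -0.28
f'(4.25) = -0.72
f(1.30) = -6.93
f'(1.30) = 28.70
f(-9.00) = -0.31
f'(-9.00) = 0.00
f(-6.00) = -0.30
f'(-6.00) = 0.00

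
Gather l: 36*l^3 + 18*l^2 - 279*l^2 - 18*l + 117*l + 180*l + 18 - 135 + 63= 36*l^3 - 261*l^2 + 279*l - 54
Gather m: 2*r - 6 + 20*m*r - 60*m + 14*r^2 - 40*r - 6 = m*(20*r - 60) + 14*r^2 - 38*r - 12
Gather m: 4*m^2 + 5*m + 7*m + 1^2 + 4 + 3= 4*m^2 + 12*m + 8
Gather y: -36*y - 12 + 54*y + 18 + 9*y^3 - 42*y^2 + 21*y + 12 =9*y^3 - 42*y^2 + 39*y + 18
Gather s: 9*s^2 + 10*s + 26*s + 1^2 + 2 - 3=9*s^2 + 36*s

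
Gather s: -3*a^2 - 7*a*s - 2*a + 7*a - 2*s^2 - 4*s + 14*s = -3*a^2 + 5*a - 2*s^2 + s*(10 - 7*a)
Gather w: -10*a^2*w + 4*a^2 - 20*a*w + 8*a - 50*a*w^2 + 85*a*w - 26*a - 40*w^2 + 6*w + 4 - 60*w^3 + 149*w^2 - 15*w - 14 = 4*a^2 - 18*a - 60*w^3 + w^2*(109 - 50*a) + w*(-10*a^2 + 65*a - 9) - 10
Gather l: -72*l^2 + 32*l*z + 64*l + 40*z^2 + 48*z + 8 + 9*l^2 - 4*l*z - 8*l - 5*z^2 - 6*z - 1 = -63*l^2 + l*(28*z + 56) + 35*z^2 + 42*z + 7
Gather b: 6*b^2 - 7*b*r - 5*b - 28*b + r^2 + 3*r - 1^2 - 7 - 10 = 6*b^2 + b*(-7*r - 33) + r^2 + 3*r - 18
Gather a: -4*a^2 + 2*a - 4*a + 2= -4*a^2 - 2*a + 2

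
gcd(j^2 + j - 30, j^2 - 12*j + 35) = j - 5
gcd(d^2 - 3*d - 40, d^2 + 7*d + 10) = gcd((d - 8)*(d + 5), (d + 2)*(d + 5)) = d + 5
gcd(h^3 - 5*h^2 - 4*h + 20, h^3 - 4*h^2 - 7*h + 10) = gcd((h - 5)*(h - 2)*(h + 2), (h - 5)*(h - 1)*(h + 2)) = h^2 - 3*h - 10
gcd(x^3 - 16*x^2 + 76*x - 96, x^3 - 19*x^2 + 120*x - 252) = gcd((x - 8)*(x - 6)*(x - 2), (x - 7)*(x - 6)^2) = x - 6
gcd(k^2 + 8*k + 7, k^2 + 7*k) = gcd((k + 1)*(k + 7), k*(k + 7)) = k + 7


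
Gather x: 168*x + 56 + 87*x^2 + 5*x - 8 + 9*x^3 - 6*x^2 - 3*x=9*x^3 + 81*x^2 + 170*x + 48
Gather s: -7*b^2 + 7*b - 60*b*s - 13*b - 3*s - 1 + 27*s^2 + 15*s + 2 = -7*b^2 - 6*b + 27*s^2 + s*(12 - 60*b) + 1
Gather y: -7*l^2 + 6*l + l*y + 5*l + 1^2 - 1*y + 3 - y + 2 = -7*l^2 + 11*l + y*(l - 2) + 6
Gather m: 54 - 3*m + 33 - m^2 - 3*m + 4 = -m^2 - 6*m + 91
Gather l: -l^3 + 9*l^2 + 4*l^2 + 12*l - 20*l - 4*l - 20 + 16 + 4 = -l^3 + 13*l^2 - 12*l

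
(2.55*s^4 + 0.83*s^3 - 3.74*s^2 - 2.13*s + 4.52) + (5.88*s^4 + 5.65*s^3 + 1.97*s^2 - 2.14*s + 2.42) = 8.43*s^4 + 6.48*s^3 - 1.77*s^2 - 4.27*s + 6.94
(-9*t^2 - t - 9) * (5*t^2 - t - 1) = -45*t^4 + 4*t^3 - 35*t^2 + 10*t + 9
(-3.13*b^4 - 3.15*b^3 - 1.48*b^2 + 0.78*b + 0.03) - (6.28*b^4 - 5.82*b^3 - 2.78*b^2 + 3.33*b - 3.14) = -9.41*b^4 + 2.67*b^3 + 1.3*b^2 - 2.55*b + 3.17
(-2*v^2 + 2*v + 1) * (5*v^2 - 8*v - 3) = -10*v^4 + 26*v^3 - 5*v^2 - 14*v - 3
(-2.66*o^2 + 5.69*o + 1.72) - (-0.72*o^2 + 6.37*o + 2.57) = -1.94*o^2 - 0.68*o - 0.85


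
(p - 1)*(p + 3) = p^2 + 2*p - 3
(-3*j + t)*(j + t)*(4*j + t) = -12*j^3 - 11*j^2*t + 2*j*t^2 + t^3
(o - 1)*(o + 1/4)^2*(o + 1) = o^4 + o^3/2 - 15*o^2/16 - o/2 - 1/16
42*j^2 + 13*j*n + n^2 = (6*j + n)*(7*j + n)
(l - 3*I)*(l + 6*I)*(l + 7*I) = l^3 + 10*I*l^2 - 3*l + 126*I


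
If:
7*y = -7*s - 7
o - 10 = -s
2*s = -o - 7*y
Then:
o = 19/2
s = 1/2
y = -3/2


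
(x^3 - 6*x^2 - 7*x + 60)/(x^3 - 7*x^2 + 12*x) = (x^2 - 2*x - 15)/(x*(x - 3))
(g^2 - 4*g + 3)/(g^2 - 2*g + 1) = (g - 3)/(g - 1)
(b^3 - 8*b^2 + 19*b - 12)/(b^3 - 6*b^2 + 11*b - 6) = (b - 4)/(b - 2)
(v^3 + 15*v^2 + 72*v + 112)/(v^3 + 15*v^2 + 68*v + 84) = (v^2 + 8*v + 16)/(v^2 + 8*v + 12)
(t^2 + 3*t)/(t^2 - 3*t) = (t + 3)/(t - 3)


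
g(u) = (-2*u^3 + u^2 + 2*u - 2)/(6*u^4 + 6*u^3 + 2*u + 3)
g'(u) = (-6*u^2 + 2*u + 2)/(6*u^4 + 6*u^3 + 2*u + 3) + (-24*u^3 - 18*u^2 - 2)*(-2*u^3 + u^2 + 2*u - 2)/(6*u^4 + 6*u^3 + 2*u + 3)^2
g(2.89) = -0.06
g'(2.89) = 0.01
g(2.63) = -0.06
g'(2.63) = 0.01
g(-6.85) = 0.06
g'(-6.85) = 0.01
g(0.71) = -0.10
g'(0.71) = 0.29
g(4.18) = -0.05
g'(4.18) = 0.01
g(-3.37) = 0.15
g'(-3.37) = 0.06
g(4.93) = -0.05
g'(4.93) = 0.01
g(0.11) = -0.55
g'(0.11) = 1.05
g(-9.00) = 0.04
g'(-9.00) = 0.01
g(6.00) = -0.04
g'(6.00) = 0.01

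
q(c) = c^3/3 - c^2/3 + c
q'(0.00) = 1.00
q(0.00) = 0.00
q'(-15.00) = 236.00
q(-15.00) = -1215.00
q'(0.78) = 1.09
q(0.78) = 0.74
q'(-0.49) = 1.57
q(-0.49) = -0.61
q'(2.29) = 4.72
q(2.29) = 4.54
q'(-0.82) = 2.22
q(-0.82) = -1.23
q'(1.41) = 2.05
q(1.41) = 1.68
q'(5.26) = 25.16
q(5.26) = 44.55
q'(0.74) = 1.05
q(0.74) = 0.69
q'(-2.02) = 6.43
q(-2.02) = -6.13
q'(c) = c^2 - 2*c/3 + 1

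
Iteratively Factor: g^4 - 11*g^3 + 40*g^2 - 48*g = (g - 3)*(g^3 - 8*g^2 + 16*g) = g*(g - 3)*(g^2 - 8*g + 16) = g*(g - 4)*(g - 3)*(g - 4)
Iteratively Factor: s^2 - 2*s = (s - 2)*(s)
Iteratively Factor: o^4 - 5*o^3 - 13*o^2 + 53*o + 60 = (o - 5)*(o^3 - 13*o - 12) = (o - 5)*(o + 1)*(o^2 - o - 12) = (o - 5)*(o - 4)*(o + 1)*(o + 3)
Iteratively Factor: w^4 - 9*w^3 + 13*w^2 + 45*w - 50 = (w - 5)*(w^3 - 4*w^2 - 7*w + 10) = (w - 5)*(w - 1)*(w^2 - 3*w - 10) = (w - 5)*(w - 1)*(w + 2)*(w - 5)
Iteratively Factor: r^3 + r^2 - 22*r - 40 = (r - 5)*(r^2 + 6*r + 8) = (r - 5)*(r + 2)*(r + 4)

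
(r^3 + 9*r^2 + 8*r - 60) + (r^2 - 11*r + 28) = r^3 + 10*r^2 - 3*r - 32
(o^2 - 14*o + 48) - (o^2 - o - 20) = 68 - 13*o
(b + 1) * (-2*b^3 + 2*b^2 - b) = -2*b^4 + b^2 - b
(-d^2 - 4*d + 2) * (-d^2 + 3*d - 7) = d^4 + d^3 - 7*d^2 + 34*d - 14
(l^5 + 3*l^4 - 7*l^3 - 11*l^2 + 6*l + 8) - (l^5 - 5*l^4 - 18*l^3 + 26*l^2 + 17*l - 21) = 8*l^4 + 11*l^3 - 37*l^2 - 11*l + 29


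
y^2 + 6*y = y*(y + 6)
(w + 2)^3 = w^3 + 6*w^2 + 12*w + 8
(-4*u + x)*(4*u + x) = -16*u^2 + x^2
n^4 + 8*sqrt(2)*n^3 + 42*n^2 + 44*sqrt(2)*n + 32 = (n + sqrt(2))^2*(n + 2*sqrt(2))*(n + 4*sqrt(2))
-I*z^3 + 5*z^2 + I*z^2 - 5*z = z*(z + 5*I)*(-I*z + I)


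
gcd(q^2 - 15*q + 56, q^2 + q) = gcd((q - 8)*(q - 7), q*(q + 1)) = 1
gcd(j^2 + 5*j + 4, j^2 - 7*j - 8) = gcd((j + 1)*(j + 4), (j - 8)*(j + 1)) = j + 1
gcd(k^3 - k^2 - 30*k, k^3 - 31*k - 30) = k^2 - k - 30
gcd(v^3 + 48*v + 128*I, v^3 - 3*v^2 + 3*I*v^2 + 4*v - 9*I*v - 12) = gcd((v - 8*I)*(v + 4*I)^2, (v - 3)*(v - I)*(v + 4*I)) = v + 4*I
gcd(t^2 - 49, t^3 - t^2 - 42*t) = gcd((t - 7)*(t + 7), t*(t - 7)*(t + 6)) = t - 7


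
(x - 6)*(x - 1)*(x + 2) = x^3 - 5*x^2 - 8*x + 12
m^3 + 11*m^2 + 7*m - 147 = (m - 3)*(m + 7)^2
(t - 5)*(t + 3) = t^2 - 2*t - 15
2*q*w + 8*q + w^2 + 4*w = (2*q + w)*(w + 4)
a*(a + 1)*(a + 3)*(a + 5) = a^4 + 9*a^3 + 23*a^2 + 15*a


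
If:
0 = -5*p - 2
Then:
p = -2/5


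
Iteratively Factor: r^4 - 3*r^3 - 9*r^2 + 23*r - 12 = (r + 3)*(r^3 - 6*r^2 + 9*r - 4) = (r - 1)*(r + 3)*(r^2 - 5*r + 4) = (r - 1)^2*(r + 3)*(r - 4)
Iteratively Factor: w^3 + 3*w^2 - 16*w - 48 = (w - 4)*(w^2 + 7*w + 12) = (w - 4)*(w + 3)*(w + 4)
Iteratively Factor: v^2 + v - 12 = (v - 3)*(v + 4)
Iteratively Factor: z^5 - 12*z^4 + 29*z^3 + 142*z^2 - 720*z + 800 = (z - 5)*(z^4 - 7*z^3 - 6*z^2 + 112*z - 160) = (z - 5)*(z + 4)*(z^3 - 11*z^2 + 38*z - 40) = (z - 5)^2*(z + 4)*(z^2 - 6*z + 8) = (z - 5)^2*(z - 2)*(z + 4)*(z - 4)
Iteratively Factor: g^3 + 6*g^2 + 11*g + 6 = (g + 1)*(g^2 + 5*g + 6) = (g + 1)*(g + 3)*(g + 2)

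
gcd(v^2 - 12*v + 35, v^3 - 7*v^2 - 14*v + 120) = v - 5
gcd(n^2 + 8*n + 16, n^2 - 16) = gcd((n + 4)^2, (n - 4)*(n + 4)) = n + 4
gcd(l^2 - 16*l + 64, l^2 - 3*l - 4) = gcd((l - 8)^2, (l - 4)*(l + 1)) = 1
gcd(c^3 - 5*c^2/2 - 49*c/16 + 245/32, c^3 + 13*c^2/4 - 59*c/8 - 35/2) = c^2 - 3*c/4 - 35/8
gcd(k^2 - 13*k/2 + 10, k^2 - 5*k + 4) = k - 4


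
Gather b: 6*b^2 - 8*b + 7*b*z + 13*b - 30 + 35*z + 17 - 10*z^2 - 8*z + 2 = 6*b^2 + b*(7*z + 5) - 10*z^2 + 27*z - 11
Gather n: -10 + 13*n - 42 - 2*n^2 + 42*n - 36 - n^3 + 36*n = -n^3 - 2*n^2 + 91*n - 88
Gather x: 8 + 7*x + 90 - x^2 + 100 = -x^2 + 7*x + 198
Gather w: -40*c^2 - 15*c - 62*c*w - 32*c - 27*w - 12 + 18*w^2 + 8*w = -40*c^2 - 47*c + 18*w^2 + w*(-62*c - 19) - 12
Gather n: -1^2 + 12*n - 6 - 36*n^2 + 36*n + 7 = -36*n^2 + 48*n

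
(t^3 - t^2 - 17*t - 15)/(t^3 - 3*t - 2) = (t^2 - 2*t - 15)/(t^2 - t - 2)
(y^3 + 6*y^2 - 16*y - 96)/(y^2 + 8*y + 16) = (y^2 + 2*y - 24)/(y + 4)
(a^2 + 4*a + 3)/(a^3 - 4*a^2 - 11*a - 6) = (a + 3)/(a^2 - 5*a - 6)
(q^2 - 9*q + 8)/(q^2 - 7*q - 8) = (q - 1)/(q + 1)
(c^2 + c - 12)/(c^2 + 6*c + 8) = (c - 3)/(c + 2)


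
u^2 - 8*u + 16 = (u - 4)^2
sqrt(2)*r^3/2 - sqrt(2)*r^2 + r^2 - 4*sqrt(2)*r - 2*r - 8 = (r - 4)*(r + 2)*(sqrt(2)*r/2 + 1)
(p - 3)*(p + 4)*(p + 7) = p^3 + 8*p^2 - 5*p - 84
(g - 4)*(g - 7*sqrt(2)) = g^2 - 7*sqrt(2)*g - 4*g + 28*sqrt(2)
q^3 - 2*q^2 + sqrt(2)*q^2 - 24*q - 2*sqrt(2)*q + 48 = (q - 2)*(q - 3*sqrt(2))*(q + 4*sqrt(2))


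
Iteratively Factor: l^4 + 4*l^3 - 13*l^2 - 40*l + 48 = (l - 3)*(l^3 + 7*l^2 + 8*l - 16) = (l - 3)*(l + 4)*(l^2 + 3*l - 4) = (l - 3)*(l + 4)^2*(l - 1)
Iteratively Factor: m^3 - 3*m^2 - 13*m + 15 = (m - 5)*(m^2 + 2*m - 3) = (m - 5)*(m + 3)*(m - 1)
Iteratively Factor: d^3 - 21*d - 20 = (d + 4)*(d^2 - 4*d - 5) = (d + 1)*(d + 4)*(d - 5)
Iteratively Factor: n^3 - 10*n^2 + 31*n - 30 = (n - 5)*(n^2 - 5*n + 6) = (n - 5)*(n - 2)*(n - 3)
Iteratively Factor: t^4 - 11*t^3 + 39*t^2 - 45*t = (t - 3)*(t^3 - 8*t^2 + 15*t) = (t - 5)*(t - 3)*(t^2 - 3*t) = (t - 5)*(t - 3)^2*(t)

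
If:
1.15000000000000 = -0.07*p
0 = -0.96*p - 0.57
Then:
No Solution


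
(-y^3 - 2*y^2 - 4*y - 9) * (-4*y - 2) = 4*y^4 + 10*y^3 + 20*y^2 + 44*y + 18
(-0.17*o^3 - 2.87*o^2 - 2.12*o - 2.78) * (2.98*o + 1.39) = -0.5066*o^4 - 8.7889*o^3 - 10.3069*o^2 - 11.2312*o - 3.8642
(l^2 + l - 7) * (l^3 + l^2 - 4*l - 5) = l^5 + 2*l^4 - 10*l^3 - 16*l^2 + 23*l + 35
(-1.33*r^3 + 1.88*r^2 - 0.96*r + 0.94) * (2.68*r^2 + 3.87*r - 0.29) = -3.5644*r^5 - 0.1087*r^4 + 5.0885*r^3 - 1.7412*r^2 + 3.9162*r - 0.2726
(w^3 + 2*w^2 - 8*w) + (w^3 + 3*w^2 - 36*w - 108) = 2*w^3 + 5*w^2 - 44*w - 108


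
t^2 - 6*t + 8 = (t - 4)*(t - 2)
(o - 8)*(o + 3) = o^2 - 5*o - 24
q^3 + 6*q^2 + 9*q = q*(q + 3)^2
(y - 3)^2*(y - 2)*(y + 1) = y^4 - 7*y^3 + 13*y^2 + 3*y - 18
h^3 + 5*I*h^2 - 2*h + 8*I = (h - I)*(h + 2*I)*(h + 4*I)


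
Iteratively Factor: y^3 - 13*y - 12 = (y - 4)*(y^2 + 4*y + 3) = (y - 4)*(y + 1)*(y + 3)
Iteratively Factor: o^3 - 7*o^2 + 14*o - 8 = (o - 2)*(o^2 - 5*o + 4) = (o - 4)*(o - 2)*(o - 1)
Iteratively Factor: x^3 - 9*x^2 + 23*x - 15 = (x - 5)*(x^2 - 4*x + 3) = (x - 5)*(x - 1)*(x - 3)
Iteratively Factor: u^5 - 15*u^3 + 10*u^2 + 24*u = (u - 3)*(u^4 + 3*u^3 - 6*u^2 - 8*u) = (u - 3)*(u + 1)*(u^3 + 2*u^2 - 8*u) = u*(u - 3)*(u + 1)*(u^2 + 2*u - 8) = u*(u - 3)*(u + 1)*(u + 4)*(u - 2)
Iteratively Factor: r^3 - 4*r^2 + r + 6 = (r - 2)*(r^2 - 2*r - 3) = (r - 3)*(r - 2)*(r + 1)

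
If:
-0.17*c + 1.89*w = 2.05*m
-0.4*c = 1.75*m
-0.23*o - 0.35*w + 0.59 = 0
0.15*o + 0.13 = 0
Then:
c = -14.28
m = 3.26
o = -0.87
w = 2.26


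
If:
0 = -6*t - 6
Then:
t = -1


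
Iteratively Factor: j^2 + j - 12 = (j + 4)*(j - 3)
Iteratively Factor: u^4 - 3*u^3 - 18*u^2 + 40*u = (u - 5)*(u^3 + 2*u^2 - 8*u) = u*(u - 5)*(u^2 + 2*u - 8) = u*(u - 5)*(u + 4)*(u - 2)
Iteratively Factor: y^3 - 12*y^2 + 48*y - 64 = (y - 4)*(y^2 - 8*y + 16) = (y - 4)^2*(y - 4)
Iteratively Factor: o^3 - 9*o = (o - 3)*(o^2 + 3*o) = (o - 3)*(o + 3)*(o)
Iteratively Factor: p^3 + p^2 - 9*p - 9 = (p + 3)*(p^2 - 2*p - 3) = (p - 3)*(p + 3)*(p + 1)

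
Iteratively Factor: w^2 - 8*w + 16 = (w - 4)*(w - 4)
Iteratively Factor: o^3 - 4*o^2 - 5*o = (o)*(o^2 - 4*o - 5) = o*(o - 5)*(o + 1)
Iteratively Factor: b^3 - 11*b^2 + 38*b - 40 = (b - 5)*(b^2 - 6*b + 8) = (b - 5)*(b - 2)*(b - 4)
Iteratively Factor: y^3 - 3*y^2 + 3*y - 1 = (y - 1)*(y^2 - 2*y + 1) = (y - 1)^2*(y - 1)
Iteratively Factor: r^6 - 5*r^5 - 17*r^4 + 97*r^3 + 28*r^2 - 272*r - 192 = (r - 4)*(r^5 - r^4 - 21*r^3 + 13*r^2 + 80*r + 48) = (r - 4)*(r + 1)*(r^4 - 2*r^3 - 19*r^2 + 32*r + 48) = (r - 4)*(r + 1)*(r + 4)*(r^3 - 6*r^2 + 5*r + 12) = (r - 4)^2*(r + 1)*(r + 4)*(r^2 - 2*r - 3) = (r - 4)^2*(r - 3)*(r + 1)*(r + 4)*(r + 1)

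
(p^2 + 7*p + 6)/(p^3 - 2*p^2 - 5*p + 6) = (p^2 + 7*p + 6)/(p^3 - 2*p^2 - 5*p + 6)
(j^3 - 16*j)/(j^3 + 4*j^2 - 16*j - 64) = j/(j + 4)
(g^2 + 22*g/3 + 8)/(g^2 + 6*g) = (g + 4/3)/g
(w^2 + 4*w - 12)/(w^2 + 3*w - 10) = (w + 6)/(w + 5)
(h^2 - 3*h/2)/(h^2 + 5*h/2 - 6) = h/(h + 4)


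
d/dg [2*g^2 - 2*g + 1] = 4*g - 2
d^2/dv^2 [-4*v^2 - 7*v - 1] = -8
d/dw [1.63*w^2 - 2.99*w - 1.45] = 3.26*w - 2.99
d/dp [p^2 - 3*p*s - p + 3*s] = 2*p - 3*s - 1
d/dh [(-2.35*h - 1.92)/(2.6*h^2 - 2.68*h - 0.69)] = (6.11*h^2 + 9.984*h - 3.5241)/(6.76*h^4 - 13.936*h^3 + 3.5944*h^2 + 3.6984*h + 0.4761)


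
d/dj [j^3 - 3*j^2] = 3*j*(j - 2)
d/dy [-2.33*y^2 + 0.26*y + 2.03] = 0.26 - 4.66*y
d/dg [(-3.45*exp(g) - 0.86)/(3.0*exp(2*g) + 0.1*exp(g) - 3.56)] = (10.35*exp(2*g) + 5.16*exp(g) + 12.368)*exp(g)/(9.0*exp(4*g) + 0.6*exp(3*g) - 21.35*exp(2*g) - 0.712*exp(g) + 12.6736)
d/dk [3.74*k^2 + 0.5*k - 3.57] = 7.48*k + 0.5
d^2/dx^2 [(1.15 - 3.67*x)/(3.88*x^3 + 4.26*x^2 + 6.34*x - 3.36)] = (-331.497888*x^5 - 156.213456*x^4 + 351.484664*x^3 - 279.187752*x^2 - 38.873592*x - 30.988456)/(58.411072*x^9 + 192.395232*x^8 + 497.572752*x^7 + 554.315976*x^6 + 479.823528*x^5 - 165.147912*x^4 - 158.238296*x^3 - 260.89056*x^2 + 214.728192*x - 37.933056)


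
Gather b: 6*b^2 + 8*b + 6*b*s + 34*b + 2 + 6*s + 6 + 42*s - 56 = 6*b^2 + b*(6*s + 42) + 48*s - 48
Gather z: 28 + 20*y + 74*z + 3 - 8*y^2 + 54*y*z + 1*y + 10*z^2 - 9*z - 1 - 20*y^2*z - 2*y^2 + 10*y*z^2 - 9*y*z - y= -10*y^2 + 20*y + z^2*(10*y + 10) + z*(-20*y^2 + 45*y + 65) + 30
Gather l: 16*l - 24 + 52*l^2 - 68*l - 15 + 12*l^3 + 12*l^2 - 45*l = 12*l^3 + 64*l^2 - 97*l - 39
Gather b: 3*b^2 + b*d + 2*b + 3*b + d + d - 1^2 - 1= 3*b^2 + b*(d + 5) + 2*d - 2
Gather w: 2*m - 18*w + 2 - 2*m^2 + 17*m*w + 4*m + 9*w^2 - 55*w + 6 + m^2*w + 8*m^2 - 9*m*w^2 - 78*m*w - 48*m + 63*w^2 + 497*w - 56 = 6*m^2 - 42*m + w^2*(72 - 9*m) + w*(m^2 - 61*m + 424) - 48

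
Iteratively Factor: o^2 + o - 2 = (o - 1)*(o + 2)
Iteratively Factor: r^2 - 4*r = (r)*(r - 4)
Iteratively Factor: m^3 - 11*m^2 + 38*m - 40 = (m - 2)*(m^2 - 9*m + 20) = (m - 5)*(m - 2)*(m - 4)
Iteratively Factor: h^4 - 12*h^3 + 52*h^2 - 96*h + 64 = (h - 2)*(h^3 - 10*h^2 + 32*h - 32) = (h - 4)*(h - 2)*(h^2 - 6*h + 8) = (h - 4)*(h - 2)^2*(h - 4)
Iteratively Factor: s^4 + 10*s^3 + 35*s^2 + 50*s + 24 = (s + 4)*(s^3 + 6*s^2 + 11*s + 6) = (s + 2)*(s + 4)*(s^2 + 4*s + 3) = (s + 2)*(s + 3)*(s + 4)*(s + 1)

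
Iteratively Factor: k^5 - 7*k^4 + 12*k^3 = (k)*(k^4 - 7*k^3 + 12*k^2) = k^2*(k^3 - 7*k^2 + 12*k) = k^2*(k - 3)*(k^2 - 4*k) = k^3*(k - 3)*(k - 4)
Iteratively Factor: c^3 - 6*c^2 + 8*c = (c - 2)*(c^2 - 4*c) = c*(c - 2)*(c - 4)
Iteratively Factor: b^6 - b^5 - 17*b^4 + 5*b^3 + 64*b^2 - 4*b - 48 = (b + 3)*(b^5 - 4*b^4 - 5*b^3 + 20*b^2 + 4*b - 16) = (b + 2)*(b + 3)*(b^4 - 6*b^3 + 7*b^2 + 6*b - 8) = (b + 1)*(b + 2)*(b + 3)*(b^3 - 7*b^2 + 14*b - 8) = (b - 4)*(b + 1)*(b + 2)*(b + 3)*(b^2 - 3*b + 2) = (b - 4)*(b - 1)*(b + 1)*(b + 2)*(b + 3)*(b - 2)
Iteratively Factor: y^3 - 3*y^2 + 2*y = (y - 2)*(y^2 - y) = y*(y - 2)*(y - 1)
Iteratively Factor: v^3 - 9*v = (v + 3)*(v^2 - 3*v) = (v - 3)*(v + 3)*(v)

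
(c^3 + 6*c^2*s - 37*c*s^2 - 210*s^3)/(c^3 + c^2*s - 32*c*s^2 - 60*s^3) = (c + 7*s)/(c + 2*s)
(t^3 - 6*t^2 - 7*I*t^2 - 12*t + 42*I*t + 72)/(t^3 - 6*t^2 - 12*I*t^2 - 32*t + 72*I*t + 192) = (t - 3*I)/(t - 8*I)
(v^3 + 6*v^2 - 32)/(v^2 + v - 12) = (v^2 + 2*v - 8)/(v - 3)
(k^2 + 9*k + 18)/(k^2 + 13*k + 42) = (k + 3)/(k + 7)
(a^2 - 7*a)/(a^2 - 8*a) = (a - 7)/(a - 8)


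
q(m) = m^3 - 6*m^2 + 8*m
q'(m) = 3*m^2 - 12*m + 8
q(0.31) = 1.93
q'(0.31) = 4.57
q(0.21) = 1.42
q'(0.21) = 5.61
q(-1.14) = -18.40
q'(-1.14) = 25.58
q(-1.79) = -39.28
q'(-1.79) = 39.09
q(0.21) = 1.42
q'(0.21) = 5.61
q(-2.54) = -75.42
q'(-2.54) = 57.83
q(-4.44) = -241.33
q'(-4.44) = 120.42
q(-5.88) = -457.78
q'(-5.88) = 182.28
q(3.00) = -3.00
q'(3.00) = -1.00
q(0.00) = 0.00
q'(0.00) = 8.00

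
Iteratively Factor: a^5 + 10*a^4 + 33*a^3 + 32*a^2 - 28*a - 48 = (a - 1)*(a^4 + 11*a^3 + 44*a^2 + 76*a + 48) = (a - 1)*(a + 2)*(a^3 + 9*a^2 + 26*a + 24) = (a - 1)*(a + 2)*(a + 4)*(a^2 + 5*a + 6) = (a - 1)*(a + 2)*(a + 3)*(a + 4)*(a + 2)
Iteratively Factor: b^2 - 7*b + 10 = (b - 2)*(b - 5)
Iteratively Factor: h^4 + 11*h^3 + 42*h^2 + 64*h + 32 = (h + 1)*(h^3 + 10*h^2 + 32*h + 32) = (h + 1)*(h + 4)*(h^2 + 6*h + 8) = (h + 1)*(h + 4)^2*(h + 2)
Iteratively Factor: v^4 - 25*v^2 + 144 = (v + 3)*(v^3 - 3*v^2 - 16*v + 48) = (v - 4)*(v + 3)*(v^2 + v - 12) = (v - 4)*(v + 3)*(v + 4)*(v - 3)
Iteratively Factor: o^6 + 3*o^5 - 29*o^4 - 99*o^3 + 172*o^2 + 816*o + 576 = (o + 4)*(o^5 - o^4 - 25*o^3 + o^2 + 168*o + 144) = (o - 4)*(o + 4)*(o^4 + 3*o^3 - 13*o^2 - 51*o - 36) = (o - 4)*(o + 1)*(o + 4)*(o^3 + 2*o^2 - 15*o - 36) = (o - 4)*(o + 1)*(o + 3)*(o + 4)*(o^2 - o - 12) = (o - 4)^2*(o + 1)*(o + 3)*(o + 4)*(o + 3)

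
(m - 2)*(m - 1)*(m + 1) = m^3 - 2*m^2 - m + 2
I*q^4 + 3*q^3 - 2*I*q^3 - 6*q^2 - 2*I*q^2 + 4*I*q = q*(q - 2)*(q - 2*I)*(I*q + 1)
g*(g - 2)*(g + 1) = g^3 - g^2 - 2*g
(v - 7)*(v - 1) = v^2 - 8*v + 7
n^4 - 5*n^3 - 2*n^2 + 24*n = n*(n - 4)*(n - 3)*(n + 2)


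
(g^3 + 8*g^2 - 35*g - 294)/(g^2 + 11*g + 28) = (g^2 + g - 42)/(g + 4)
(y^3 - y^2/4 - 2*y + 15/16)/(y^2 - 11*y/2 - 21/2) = (8*y^2 - 14*y + 5)/(8*(y - 7))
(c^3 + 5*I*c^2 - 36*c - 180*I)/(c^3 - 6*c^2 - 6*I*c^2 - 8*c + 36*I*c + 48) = (c^2 + c*(6 + 5*I) + 30*I)/(c^2 - 6*I*c - 8)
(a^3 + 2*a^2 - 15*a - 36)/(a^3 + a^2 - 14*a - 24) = (a + 3)/(a + 2)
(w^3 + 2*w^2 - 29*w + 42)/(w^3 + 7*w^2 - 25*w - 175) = (w^2 - 5*w + 6)/(w^2 - 25)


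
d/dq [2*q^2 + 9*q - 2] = 4*q + 9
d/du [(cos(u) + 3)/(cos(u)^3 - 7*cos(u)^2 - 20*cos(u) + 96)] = (-81*cos(u)/2 + cos(2*u) + cos(3*u)/2 - 155)*sin(u)/(cos(u)^3 - 7*cos(u)^2 - 20*cos(u) + 96)^2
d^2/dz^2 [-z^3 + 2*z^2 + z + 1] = 4 - 6*z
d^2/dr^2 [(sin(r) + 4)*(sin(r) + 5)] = -9*sin(r) + 2*cos(2*r)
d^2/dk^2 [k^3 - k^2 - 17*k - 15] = 6*k - 2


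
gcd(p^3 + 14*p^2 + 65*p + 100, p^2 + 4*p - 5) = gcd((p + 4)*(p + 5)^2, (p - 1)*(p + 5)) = p + 5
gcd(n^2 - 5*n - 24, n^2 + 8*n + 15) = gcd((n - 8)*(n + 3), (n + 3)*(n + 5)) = n + 3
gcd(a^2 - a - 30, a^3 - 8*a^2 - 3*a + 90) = a - 6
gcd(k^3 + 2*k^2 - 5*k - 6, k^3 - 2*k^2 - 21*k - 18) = k^2 + 4*k + 3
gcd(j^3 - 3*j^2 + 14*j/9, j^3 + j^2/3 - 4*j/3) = j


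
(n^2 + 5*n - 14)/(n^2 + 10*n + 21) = (n - 2)/(n + 3)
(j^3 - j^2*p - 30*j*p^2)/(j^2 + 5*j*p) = j - 6*p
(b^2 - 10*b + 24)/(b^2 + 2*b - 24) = (b - 6)/(b + 6)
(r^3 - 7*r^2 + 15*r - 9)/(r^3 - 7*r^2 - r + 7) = (r^2 - 6*r + 9)/(r^2 - 6*r - 7)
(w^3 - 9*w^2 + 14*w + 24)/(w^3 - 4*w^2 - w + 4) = (w - 6)/(w - 1)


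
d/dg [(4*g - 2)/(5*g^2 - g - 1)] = 2*(-10*g^2 + 10*g - 3)/(25*g^4 - 10*g^3 - 9*g^2 + 2*g + 1)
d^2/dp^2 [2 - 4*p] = 0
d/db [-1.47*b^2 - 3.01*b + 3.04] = -2.94*b - 3.01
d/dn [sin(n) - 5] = cos(n)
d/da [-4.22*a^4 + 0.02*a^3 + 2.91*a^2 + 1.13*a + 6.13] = -16.88*a^3 + 0.06*a^2 + 5.82*a + 1.13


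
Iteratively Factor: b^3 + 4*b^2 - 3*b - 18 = (b + 3)*(b^2 + b - 6) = (b + 3)^2*(b - 2)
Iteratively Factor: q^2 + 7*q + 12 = (q + 3)*(q + 4)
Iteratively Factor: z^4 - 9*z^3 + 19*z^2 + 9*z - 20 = (z - 1)*(z^3 - 8*z^2 + 11*z + 20) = (z - 4)*(z - 1)*(z^2 - 4*z - 5) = (z - 5)*(z - 4)*(z - 1)*(z + 1)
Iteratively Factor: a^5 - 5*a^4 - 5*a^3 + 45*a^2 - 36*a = (a - 1)*(a^4 - 4*a^3 - 9*a^2 + 36*a) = (a - 3)*(a - 1)*(a^3 - a^2 - 12*a) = (a - 4)*(a - 3)*(a - 1)*(a^2 + 3*a) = (a - 4)*(a - 3)*(a - 1)*(a + 3)*(a)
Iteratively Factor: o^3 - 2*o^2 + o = (o - 1)*(o^2 - o) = (o - 1)^2*(o)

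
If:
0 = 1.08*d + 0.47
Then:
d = -0.44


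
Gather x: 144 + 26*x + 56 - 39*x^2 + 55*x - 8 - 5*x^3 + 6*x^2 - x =-5*x^3 - 33*x^2 + 80*x + 192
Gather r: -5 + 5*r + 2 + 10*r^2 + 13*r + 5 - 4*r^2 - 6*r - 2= 6*r^2 + 12*r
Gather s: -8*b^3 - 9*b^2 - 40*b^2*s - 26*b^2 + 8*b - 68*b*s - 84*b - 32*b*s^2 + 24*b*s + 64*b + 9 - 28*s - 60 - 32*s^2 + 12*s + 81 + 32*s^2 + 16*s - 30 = -8*b^3 - 35*b^2 - 32*b*s^2 - 12*b + s*(-40*b^2 - 44*b)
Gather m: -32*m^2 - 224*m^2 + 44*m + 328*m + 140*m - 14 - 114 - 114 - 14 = -256*m^2 + 512*m - 256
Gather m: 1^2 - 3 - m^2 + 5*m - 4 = -m^2 + 5*m - 6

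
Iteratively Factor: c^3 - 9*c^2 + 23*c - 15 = (c - 5)*(c^2 - 4*c + 3) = (c - 5)*(c - 3)*(c - 1)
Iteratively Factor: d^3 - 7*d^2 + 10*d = (d)*(d^2 - 7*d + 10) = d*(d - 2)*(d - 5)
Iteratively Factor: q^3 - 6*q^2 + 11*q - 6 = (q - 3)*(q^2 - 3*q + 2) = (q - 3)*(q - 1)*(q - 2)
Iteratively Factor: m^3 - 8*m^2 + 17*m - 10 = (m - 1)*(m^2 - 7*m + 10) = (m - 2)*(m - 1)*(m - 5)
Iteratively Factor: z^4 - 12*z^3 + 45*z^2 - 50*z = (z - 5)*(z^3 - 7*z^2 + 10*z) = (z - 5)^2*(z^2 - 2*z) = (z - 5)^2*(z - 2)*(z)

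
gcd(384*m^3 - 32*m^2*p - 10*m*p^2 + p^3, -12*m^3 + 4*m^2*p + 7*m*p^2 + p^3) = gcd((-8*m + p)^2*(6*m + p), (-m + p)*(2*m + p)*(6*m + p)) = 6*m + p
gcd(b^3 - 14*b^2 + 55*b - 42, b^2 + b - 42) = b - 6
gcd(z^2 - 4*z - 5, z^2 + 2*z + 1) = z + 1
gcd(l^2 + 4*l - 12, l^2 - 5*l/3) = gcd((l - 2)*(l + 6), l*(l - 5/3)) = 1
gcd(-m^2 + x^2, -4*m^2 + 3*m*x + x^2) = -m + x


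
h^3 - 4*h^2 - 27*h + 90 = (h - 6)*(h - 3)*(h + 5)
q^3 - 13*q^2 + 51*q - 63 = (q - 7)*(q - 3)^2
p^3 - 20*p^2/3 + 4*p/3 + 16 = (p - 6)*(p - 2)*(p + 4/3)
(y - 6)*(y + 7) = y^2 + y - 42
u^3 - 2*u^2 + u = u*(u - 1)^2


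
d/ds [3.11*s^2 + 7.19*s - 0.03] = 6.22*s + 7.19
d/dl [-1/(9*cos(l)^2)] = -2*sin(l)/(9*cos(l)^3)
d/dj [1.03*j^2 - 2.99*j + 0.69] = 2.06*j - 2.99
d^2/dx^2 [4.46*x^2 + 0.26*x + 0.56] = 8.92000000000000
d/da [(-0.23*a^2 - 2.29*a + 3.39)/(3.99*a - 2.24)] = (-0.9177*a^2 + 1.0304*a - 8.3965)/(15.9201*a^2 - 17.8752*a + 5.0176)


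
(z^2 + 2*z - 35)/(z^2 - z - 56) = (z - 5)/(z - 8)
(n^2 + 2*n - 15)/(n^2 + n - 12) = (n + 5)/(n + 4)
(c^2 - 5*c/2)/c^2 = (c - 5/2)/c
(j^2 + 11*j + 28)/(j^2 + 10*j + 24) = (j + 7)/(j + 6)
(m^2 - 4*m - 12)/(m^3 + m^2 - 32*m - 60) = 1/(m + 5)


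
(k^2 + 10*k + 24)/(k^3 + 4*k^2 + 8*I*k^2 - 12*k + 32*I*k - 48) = (k + 6)/(k^2 + 8*I*k - 12)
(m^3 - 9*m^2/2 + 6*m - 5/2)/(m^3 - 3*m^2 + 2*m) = (2*m^2 - 7*m + 5)/(2*m*(m - 2))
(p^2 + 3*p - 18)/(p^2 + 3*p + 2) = (p^2 + 3*p - 18)/(p^2 + 3*p + 2)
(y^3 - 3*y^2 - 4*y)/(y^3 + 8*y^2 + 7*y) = (y - 4)/(y + 7)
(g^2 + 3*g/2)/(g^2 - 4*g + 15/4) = 2*g*(2*g + 3)/(4*g^2 - 16*g + 15)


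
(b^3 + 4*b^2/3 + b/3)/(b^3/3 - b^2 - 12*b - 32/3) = b*(3*b + 1)/(b^2 - 4*b - 32)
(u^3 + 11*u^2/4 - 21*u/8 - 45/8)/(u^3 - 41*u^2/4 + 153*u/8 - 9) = (4*u^2 + 17*u + 15)/(4*u^2 - 35*u + 24)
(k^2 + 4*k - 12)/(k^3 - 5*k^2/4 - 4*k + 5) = 4*(k + 6)/(4*k^2 + 3*k - 10)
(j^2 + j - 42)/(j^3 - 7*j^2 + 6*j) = (j + 7)/(j*(j - 1))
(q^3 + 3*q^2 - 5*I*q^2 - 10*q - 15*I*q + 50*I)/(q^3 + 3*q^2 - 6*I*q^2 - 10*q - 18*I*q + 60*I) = (q - 5*I)/(q - 6*I)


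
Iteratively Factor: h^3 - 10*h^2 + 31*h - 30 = (h - 5)*(h^2 - 5*h + 6) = (h - 5)*(h - 3)*(h - 2)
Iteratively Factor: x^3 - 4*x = (x + 2)*(x^2 - 2*x) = x*(x + 2)*(x - 2)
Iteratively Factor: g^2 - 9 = (g - 3)*(g + 3)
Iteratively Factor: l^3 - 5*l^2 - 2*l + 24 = (l + 2)*(l^2 - 7*l + 12) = (l - 4)*(l + 2)*(l - 3)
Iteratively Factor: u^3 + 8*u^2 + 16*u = (u)*(u^2 + 8*u + 16) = u*(u + 4)*(u + 4)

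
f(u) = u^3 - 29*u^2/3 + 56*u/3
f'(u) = 3*u^2 - 58*u/3 + 56/3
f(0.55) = 7.51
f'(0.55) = 8.94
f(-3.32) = -205.12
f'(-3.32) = 115.92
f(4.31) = -19.05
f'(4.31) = -8.93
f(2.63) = 0.42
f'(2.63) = -11.43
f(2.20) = 4.93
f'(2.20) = -9.35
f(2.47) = 2.20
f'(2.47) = -10.78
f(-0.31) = -6.75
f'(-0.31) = 24.95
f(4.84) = -22.72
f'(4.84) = -4.63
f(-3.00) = -170.00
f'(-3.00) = 103.67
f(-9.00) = -1680.00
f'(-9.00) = 435.67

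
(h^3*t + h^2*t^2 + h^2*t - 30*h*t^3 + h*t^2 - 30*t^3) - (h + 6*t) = h^3*t + h^2*t^2 + h^2*t - 30*h*t^3 + h*t^2 - h - 30*t^3 - 6*t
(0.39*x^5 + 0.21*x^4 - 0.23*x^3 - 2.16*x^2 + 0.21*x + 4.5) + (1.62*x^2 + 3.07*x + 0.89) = 0.39*x^5 + 0.21*x^4 - 0.23*x^3 - 0.54*x^2 + 3.28*x + 5.39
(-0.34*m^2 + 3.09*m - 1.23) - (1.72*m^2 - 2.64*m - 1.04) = -2.06*m^2 + 5.73*m - 0.19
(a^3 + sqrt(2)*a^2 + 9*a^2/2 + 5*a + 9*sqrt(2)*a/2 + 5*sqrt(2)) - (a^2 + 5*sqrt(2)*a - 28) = a^3 + sqrt(2)*a^2 + 7*a^2/2 - sqrt(2)*a/2 + 5*a + 5*sqrt(2) + 28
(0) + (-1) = -1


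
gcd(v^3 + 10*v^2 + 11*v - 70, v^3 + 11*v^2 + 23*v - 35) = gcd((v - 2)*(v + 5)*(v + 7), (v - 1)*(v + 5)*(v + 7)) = v^2 + 12*v + 35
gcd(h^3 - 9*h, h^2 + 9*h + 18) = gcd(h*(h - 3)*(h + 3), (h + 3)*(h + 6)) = h + 3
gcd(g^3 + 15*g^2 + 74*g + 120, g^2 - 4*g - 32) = g + 4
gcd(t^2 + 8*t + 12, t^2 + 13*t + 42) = t + 6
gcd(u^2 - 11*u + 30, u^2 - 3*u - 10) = u - 5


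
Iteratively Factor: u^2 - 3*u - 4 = (u - 4)*(u + 1)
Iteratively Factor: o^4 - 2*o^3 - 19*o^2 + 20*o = (o - 1)*(o^3 - o^2 - 20*o) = (o - 1)*(o + 4)*(o^2 - 5*o) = o*(o - 1)*(o + 4)*(o - 5)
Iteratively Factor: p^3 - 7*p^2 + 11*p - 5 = (p - 5)*(p^2 - 2*p + 1) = (p - 5)*(p - 1)*(p - 1)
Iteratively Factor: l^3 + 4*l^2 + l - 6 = (l - 1)*(l^2 + 5*l + 6) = (l - 1)*(l + 3)*(l + 2)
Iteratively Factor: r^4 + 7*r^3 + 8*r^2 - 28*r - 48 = (r + 4)*(r^3 + 3*r^2 - 4*r - 12) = (r + 3)*(r + 4)*(r^2 - 4) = (r - 2)*(r + 3)*(r + 4)*(r + 2)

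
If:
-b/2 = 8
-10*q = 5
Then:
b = -16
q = -1/2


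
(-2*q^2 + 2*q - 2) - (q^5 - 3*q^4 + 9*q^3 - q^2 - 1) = -q^5 + 3*q^4 - 9*q^3 - q^2 + 2*q - 1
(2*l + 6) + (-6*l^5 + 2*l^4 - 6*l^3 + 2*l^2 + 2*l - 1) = -6*l^5 + 2*l^4 - 6*l^3 + 2*l^2 + 4*l + 5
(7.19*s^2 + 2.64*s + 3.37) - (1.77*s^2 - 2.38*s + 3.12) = 5.42*s^2 + 5.02*s + 0.25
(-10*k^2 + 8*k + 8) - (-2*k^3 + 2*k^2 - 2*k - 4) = 2*k^3 - 12*k^2 + 10*k + 12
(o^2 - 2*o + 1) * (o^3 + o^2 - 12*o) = o^5 - o^4 - 13*o^3 + 25*o^2 - 12*o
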